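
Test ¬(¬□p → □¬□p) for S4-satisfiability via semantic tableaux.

Satisfiable (open branch found)

1. ¬(¬□p → □¬□p), u
2. ¬□p, u   [¬→-rule on 1]
3. ¬□¬□p, u   [¬→-rule on 1]
4. ¬p, v   [¬□-rule on 2: fresh world v, uRv]
5. □p, w   [¬□-rule on 3: fresh world w, uRw]
6. p, w   [□-rule on 5 via wRw]
Accessibility: uRu, uRv, uRw, vRv, wRw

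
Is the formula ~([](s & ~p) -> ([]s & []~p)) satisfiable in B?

Unsatisfiable (every branch closes)

1. ~([](s & ~p) -> ([]s & []~p)), u
2. [](s & ~p), u
3. ~([]s & []~p), u
4. s & ~p, u
5. s, u
6. ~p, u
7. ~[]~p, u
8. p, v
9. s & ~p, v
10. s, v
11. ~p, v
Accessibility: uRu, uRv, vRu, vRv
Branch closes: p and ~p both at v.
Every branch closes; the branch above is one of them.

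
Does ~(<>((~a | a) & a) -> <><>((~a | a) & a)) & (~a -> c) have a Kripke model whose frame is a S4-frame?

1. ~(<>((~a | a) & a) -> <><>((~a | a) & a)) & (~a -> c), w0
2. ~(<>((~a | a) & a) -> <><>((~a | a) & a)), w0   [&-rule on 1]
3. ~a -> c, w0   [&-rule on 1]
4. <>((~a | a) & a), w0   [~->-rule on 2]
5. ~<><>((~a | a) & a), w0   [~->-rule on 2]
6. ~<>((~a | a) & a), w0   [~<>-rule on 5 via w0Rw0]
7. ~((~a | a) & a), w0   [~<>-rule on 6 via w0Rw0]
8. c, w0   [->-rule on 3 (branches; this branch)]
9. ~a, w0   [~&-rule on 7 (branches; this branch)]
10. (~a | a) & a, w1   [<>-rule on 4: fresh world w1, w0Rw1]
11. ~a | a, w1   [&-rule on 10]
12. a, w1   [&-rule on 10]
13. ~<>((~a | a) & a), w1   [~<>-rule on 5 via w0Rw1]
14. ~((~a | a) & a), w1   [~<>-rule on 6 via w0Rw1]
15. ~(~a | a), w1   [~&-rule on 14 (branches; this branch)]
16. ~a, w1   [~|-rule on 15]
Accessibility: w0Rw0, w0Rw1, w1Rw1
Branch closes: a and ~a both at w1.
All branches of the tableau close; one closing branch shown above.

No, unsatisfiable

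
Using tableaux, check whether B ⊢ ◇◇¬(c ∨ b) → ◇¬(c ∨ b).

Invalid (countermodel exists)

Tableau for the negation ¬(◇◇¬(c ∨ b) → ◇¬(c ∨ b)):
1. ¬(◇◇¬(c ∨ b) → ◇¬(c ∨ b)), 0
2. ◇◇¬(c ∨ b), 0   [¬→-rule on 1]
3. ¬◇¬(c ∨ b), 0   [¬→-rule on 1]
4. c ∨ b, 0   [¬◇-rule on 3 via 0R0]
5. b, 0   [∨-rule on 4 (branches; this branch)]
6. ◇¬(c ∨ b), 1   [◇-rule on 2: fresh world 1, 0R1]
7. c ∨ b, 1   [¬◇-rule on 3 via 0R1]
8. b, 1   [∨-rule on 7 (branches; this branch)]
9. ¬(c ∨ b), 2   [◇-rule on 6: fresh world 2, 1R2]
10. ¬c, 2   [¬∨-rule on 9]
11. ¬b, 2   [¬∨-rule on 9]
Accessibility: 0R0, 0R1, 1R0, 1R1, 1R2, 2R1, 2R2
The negation has an open branch (countermodel exists).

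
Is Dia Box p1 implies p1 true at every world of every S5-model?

Yes, valid

Tableau for the negation not (Dia Box p1 implies p1):
1. not (Dia Box p1 implies p1), 0
2. Dia Box p1, 0   [neg-implies-rule on 1]
3. not p1, 0   [neg-implies-rule on 1]
4. Box p1, 1   [Dia-rule on 2: fresh world 1, 0R1]
5. p1, 0   [Box-rule on 4 via 1R0]
Accessibility: 0R0, 0R1, 1R0, 1R1
Branch closes: p1 and not p1 both at 0.
Every branch of the negation's tableau closes; the branch above is one of them.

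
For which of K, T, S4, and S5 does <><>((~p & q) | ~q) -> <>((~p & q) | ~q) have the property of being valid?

T-tableau for the negation ~(<><>((~p & q) | ~q) -> <>((~p & q) | ~q)):
1. ~(<><>((~p & q) | ~q) -> <>((~p & q) | ~q)), 0
2. <><>((~p & q) | ~q), 0
3. ~<>((~p & q) | ~q), 0
4. ~((~p & q) | ~q), 0
5. ~(~p & q), 0
6. q, 0
7. p, 0
8. <>((~p & q) | ~q), 1
9. ~((~p & q) | ~q), 1
10. ~(~p & q), 1
11. q, 1
12. p, 1
13. (~p & q) | ~q, 2
14. ~q, 2
Accessibility: 0R0, 0R1, 1R1, 1R2, 2R2
Complete open branch: countermodel on a T-frame, so not valid in T, nor in K (the same frame is also a K-frame).
S4-tableau for the negation ~(<><>((~p & q) | ~q) -> <>((~p & q) | ~q)):
1. ~(<><>((~p & q) | ~q) -> <>((~p & q) | ~q)), 0
2. <><>((~p & q) | ~q), 0
3. ~<>((~p & q) | ~q), 0
4. ~((~p & q) | ~q), 0
5. ~(~p & q), 0
6. q, 0
7. p, 0
8. <>((~p & q) | ~q), 1
9. ~((~p & q) | ~q), 1
10. ~(~p & q), 1
11. q, 1
12. p, 1
13. (~p & q) | ~q, 2
14. ~((~p & q) | ~q), 2
15. ~(~p & q), 2
16. q, 2
17. ~p & q, 2
18. ~p, 2
19. ~q, 2
Accessibility: 0R0, 0R1, 0R2, 1R1, 1R2, 2R2
Branch closes: q and ~q both at 2.
Every branch closes (one shown): valid in S4, hence also in S5 (every theorem of S4 is a theorem of S5).

S4, S5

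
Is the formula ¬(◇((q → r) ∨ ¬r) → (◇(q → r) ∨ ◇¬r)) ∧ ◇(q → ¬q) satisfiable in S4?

1. ¬(◇((q → r) ∨ ¬r) → (◇(q → r) ∨ ◇¬r)) ∧ ◇(q → ¬q), 0
2. ¬(◇((q → r) ∨ ¬r) → (◇(q → r) ∨ ◇¬r)), 0   [∧-rule on 1]
3. ◇(q → ¬q), 0   [∧-rule on 1]
4. ◇((q → r) ∨ ¬r), 0   [¬→-rule on 2]
5. ¬(◇(q → r) ∨ ◇¬r), 0   [¬→-rule on 2]
6. ¬◇(q → r), 0   [¬∨-rule on 5]
7. ¬◇¬r, 0   [¬∨-rule on 5]
8. ¬(q → r), 0   [¬◇-rule on 6 via 0R0]
9. q, 0   [¬→-rule on 8]
10. ¬r, 0   [¬→-rule on 8]
11. r, 0   [¬◇-rule on 7 via 0R0]
Accessibility: 0R0
Branch closes: r and ¬r both at 0.
(One branch shown.) All branches close.

Unsatisfiable (every branch closes)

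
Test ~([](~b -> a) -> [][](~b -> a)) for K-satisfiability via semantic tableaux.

1. ~([](~b -> a) -> [][](~b -> a)), w0
2. [](~b -> a), w0   [~->-rule on 1]
3. ~[][](~b -> a), w0   [~->-rule on 1]
4. ~[](~b -> a), w1   [~[]-rule on 3: fresh world w1, w0Rw1]
5. ~b -> a, w1   [[]-rule on 2 via w0Rw1]
6. a, w1   [->-rule on 5 (branches; this branch)]
7. ~(~b -> a), w2   [~[]-rule on 4: fresh world w2, w1Rw2]
8. ~b, w2   [~->-rule on 7]
9. ~a, w2   [~->-rule on 7]
Accessibility: w0Rw1, w1Rw2

Satisfiable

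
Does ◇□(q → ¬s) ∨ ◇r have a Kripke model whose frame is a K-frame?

Yes, satisfiable

1. ◇□(q → ¬s) ∨ ◇r, w0
2. ◇r, w0
3. r, w1
Accessibility: w0Rw1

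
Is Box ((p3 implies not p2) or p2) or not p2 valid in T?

Tableau for the negation not (Box ((p3 implies not p2) or p2) or not p2):
1. not (Box ((p3 implies not p2) or p2) or not p2), w0
2. not Box ((p3 implies not p2) or p2), w0   [neg-or-rule on 1]
3. p2, w0   [neg-or-rule on 1]
4. not ((p3 implies not p2) or p2), w1   [neg-Box-rule on 2: fresh world w1, w0Rw1]
5. not (p3 implies not p2), w1   [neg-or-rule on 4]
6. not p2, w1   [neg-or-rule on 4]
7. p3, w1   [neg-implies-rule on 5]
8. p2, w1   [neg-implies-rule on 5]
Accessibility: w0Rw0, w0Rw1, w1Rw1
Branch closes: p2 and not p2 both at w1.
All branches of the negation close; one closing branch shown above.

Valid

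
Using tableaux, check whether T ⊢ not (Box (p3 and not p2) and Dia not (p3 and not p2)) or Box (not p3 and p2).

Yes, valid

Tableau for the negation not (not (Box (p3 and not p2) and Dia not (p3 and not p2)) or Box (not p3 and p2)):
1. not (not (Box (p3 and not p2) and Dia not (p3 and not p2)) or Box (not p3 and p2)), u
2. Box (p3 and not p2) and Dia not (p3 and not p2), u
3. not Box (not p3 and p2), u
4. Box (p3 and not p2), u
5. Dia not (p3 and not p2), u
6. p3 and not p2, u
7. p3, u
8. not p2, u
9. not (not p3 and p2), v
10. p3 and not p2, v
11. p3, v
12. not p2, v
13. not (p3 and not p2), w
14. p3 and not p2, w
15. p3, w
16. not p2, w
17. p2, w
Accessibility: uRu, uRv, uRw, vRv, wRw
Branch closes: p2 and not p2 both at w.
All branches of the negation close; one closing branch shown above.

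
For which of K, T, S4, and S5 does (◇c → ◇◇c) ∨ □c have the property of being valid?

K-tableau for the negation ¬((◇c → ◇◇c) ∨ □c):
1. ¬((◇c → ◇◇c) ∨ □c), 0
2. ¬(◇c → ◇◇c), 0
3. ¬□c, 0
4. ◇c, 0
5. ¬◇◇c, 0
6. ¬c, 1
7. ¬◇c, 1
8. c, 2
9. ¬◇c, 2
Accessibility: 0R1, 0R2
Complete open branch: countermodel on a K-frame, so not valid in K.
T-tableau for the negation ¬((◇c → ◇◇c) ∨ □c):
1. ¬((◇c → ◇◇c) ∨ □c), 0
2. ¬(◇c → ◇◇c), 0
3. ¬□c, 0
4. ◇c, 0
5. ¬◇◇c, 0
6. ¬◇c, 0
7. ¬c, 0
8. ¬c, 1
9. ¬◇c, 1
10. c, 2
11. ¬◇c, 2
12. ¬c, 2
Accessibility: 0R0, 0R1, 0R2, 1R1, 2R2
Branch closes: c and ¬c both at 2.
Every branch closes (one shown): valid in T, hence also in S4, S5 (every theorem of T is a theorem of S4 and S5).

T, S4, S5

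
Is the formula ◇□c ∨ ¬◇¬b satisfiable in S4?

1. ◇□c ∨ ¬◇¬b, u
2. ¬◇¬b, u   [∨-rule on 1 (branches; this branch)]
3. b, u   [¬◇-rule on 2 via uRu]
Accessibility: uRu

Satisfiable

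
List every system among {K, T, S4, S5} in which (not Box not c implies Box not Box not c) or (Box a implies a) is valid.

K-tableau for the negation not ((not Box not c implies Box not Box not c) or (Box a implies a)):
1. not ((not Box not c implies Box not Box not c) or (Box a implies a)), 0
2. not (not Box not c implies Box not Box not c), 0   [neg-or-rule on 1]
3. not (Box a implies a), 0   [neg-or-rule on 1]
4. not Box not c, 0   [neg-implies-rule on 2]
5. not Box not Box not c, 0   [neg-implies-rule on 2]
6. Box a, 0   [neg-implies-rule on 3]
7. not a, 0   [neg-implies-rule on 3]
8. c, 1   [neg-Box-rule on 4: fresh world 1, 0R1]
9. a, 1   [Box-rule on 6 via 0R1]
10. Box not c, 2   [neg-Box-rule on 5: fresh world 2, 0R2]
11. a, 2   [Box-rule on 6 via 0R2]
Accessibility: 0R1, 0R2
Complete open branch: countermodel on a K-frame, so not valid in K.
T-tableau for the negation not ((not Box not c implies Box not Box not c) or (Box a implies a)):
1. not ((not Box not c implies Box not Box not c) or (Box a implies a)), 0
2. not (not Box not c implies Box not Box not c), 0   [neg-or-rule on 1]
3. not (Box a implies a), 0   [neg-or-rule on 1]
4. not Box not c, 0   [neg-implies-rule on 2]
5. not Box not Box not c, 0   [neg-implies-rule on 2]
6. Box a, 0   [neg-implies-rule on 3]
7. not a, 0   [neg-implies-rule on 3]
8. a, 0   [Box-rule on 6 via 0R0]
Accessibility: 0R0
Branch closes: a and not a both at 0.
Every branch closes (one shown): valid in T, hence also in S4, S5 (every theorem of T is a theorem of S4 and S5).

T, S4, S5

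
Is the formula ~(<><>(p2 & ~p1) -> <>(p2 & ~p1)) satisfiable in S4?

1. ~(<><>(p2 & ~p1) -> <>(p2 & ~p1)), u
2. <><>(p2 & ~p1), u
3. ~<>(p2 & ~p1), u
4. ~(p2 & ~p1), u
5. p1, u
6. <>(p2 & ~p1), v
7. ~(p2 & ~p1), v
8. p1, v
9. p2 & ~p1, w
10. p2, w
11. ~p1, w
12. ~(p2 & ~p1), w
13. p1, w
Accessibility: uRu, uRv, uRw, vRv, vRw, wRw
Branch closes: p1 and ~p1 both at w.
All branches of the tableau close; one closing branch shown above.

No, unsatisfiable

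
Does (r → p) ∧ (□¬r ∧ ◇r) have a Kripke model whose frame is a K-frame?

1. (r → p) ∧ (□¬r ∧ ◇r), u
2. r → p, u
3. □¬r ∧ ◇r, u
4. □¬r, u
5. ◇r, u
6. p, u
7. r, v
8. ¬r, v
Accessibility: uRv
Branch closes: r and ¬r both at v.
Every branch closes; the branch above is one of them.

Unsatisfiable (every branch closes)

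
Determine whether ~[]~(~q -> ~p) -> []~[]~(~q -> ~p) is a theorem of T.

Invalid (countermodel exists)

Tableau for the negation ~(~[]~(~q -> ~p) -> []~[]~(~q -> ~p)):
1. ~(~[]~(~q -> ~p) -> []~[]~(~q -> ~p)), u
2. ~[]~(~q -> ~p), u
3. ~[]~[]~(~q -> ~p), u
4. ~q -> ~p, v
5. ~p, v
6. []~(~q -> ~p), w
7. ~(~q -> ~p), w
8. ~q, w
9. p, w
Accessibility: uRu, uRv, uRw, vRv, wRw
The negation has an open branch (countermodel exists).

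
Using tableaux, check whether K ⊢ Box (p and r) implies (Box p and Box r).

Tableau for the negation not (Box (p and r) implies (Box p and Box r)):
1. not (Box (p and r) implies (Box p and Box r)), 0
2. Box (p and r), 0
3. not (Box p and Box r), 0
4. not Box r, 0
5. not r, 1
6. p and r, 1
7. p, 1
8. r, 1
Accessibility: 0R1
Branch closes: r and not r both at 1.
Every branch of the negation's tableau closes; the branch above is one of them.

Valid in K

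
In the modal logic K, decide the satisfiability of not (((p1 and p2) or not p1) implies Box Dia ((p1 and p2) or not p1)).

1. not (((p1 and p2) or not p1) implies Box Dia ((p1 and p2) or not p1)), 0
2. (p1 and p2) or not p1, 0
3. not Box Dia ((p1 and p2) or not p1), 0
4. not p1, 0
5. not Dia ((p1 and p2) or not p1), 1
Accessibility: 0R1

Yes, satisfiable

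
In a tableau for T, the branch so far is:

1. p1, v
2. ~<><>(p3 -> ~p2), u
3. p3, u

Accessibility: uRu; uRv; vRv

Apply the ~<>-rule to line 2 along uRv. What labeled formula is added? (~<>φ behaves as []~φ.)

~<>(p3 -> ~p2), v

~<>φ behaves as []~φ: propagate the negated body to each accessible world.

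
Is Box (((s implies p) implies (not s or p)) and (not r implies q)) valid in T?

Invalid (countermodel exists)

Tableau for the negation not Box (((s implies p) implies (not s or p)) and (not r implies q)):
1. not Box (((s implies p) implies (not s or p)) and (not r implies q)), 0
2. not (((s implies p) implies (not s or p)) and (not r implies q)), 1   [neg-Box-rule on 1: fresh world 1, 0R1]
3. not (not r implies q), 1   [neg-and-rule on 2 (branches; this branch)]
4. not r, 1   [neg-implies-rule on 3]
5. not q, 1   [neg-implies-rule on 3]
Accessibility: 0R0, 0R1, 1R1
The negation has an open branch (countermodel exists).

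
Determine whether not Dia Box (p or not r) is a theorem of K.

Tableau for the negation Dia Box (p or not r):
1. Dia Box (p or not r), w0
2. Box (p or not r), w1
Accessibility: w0Rw1
The negation has an open branch (countermodel exists).

No, not valid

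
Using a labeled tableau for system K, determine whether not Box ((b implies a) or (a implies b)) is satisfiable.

No, unsatisfiable

1. not Box ((b implies a) or (a implies b)), 0
2. not ((b implies a) or (a implies b)), 1   [neg-Box-rule on 1: fresh world 1, 0R1]
3. not (b implies a), 1   [neg-or-rule on 2]
4. not (a implies b), 1   [neg-or-rule on 2]
5. b, 1   [neg-implies-rule on 3]
6. not a, 1   [neg-implies-rule on 3]
7. a, 1   [neg-implies-rule on 4]
8. not b, 1   [neg-implies-rule on 4]
Accessibility: 0R1
Branch closes: a and not a both at 1.
All branches of the tableau close; one closing branch shown above.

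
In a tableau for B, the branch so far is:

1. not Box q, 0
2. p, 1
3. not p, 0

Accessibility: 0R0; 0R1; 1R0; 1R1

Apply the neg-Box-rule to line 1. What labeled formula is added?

a fresh world 2 with 0R2, and not q at 2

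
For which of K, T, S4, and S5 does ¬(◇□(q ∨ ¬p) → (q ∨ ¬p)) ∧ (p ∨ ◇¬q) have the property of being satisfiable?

K, T, S4

S5-tableau for the formula:
1. ¬(◇□(q ∨ ¬p) → (q ∨ ¬p)) ∧ (p ∨ ◇¬q), u
2. ¬(◇□(q ∨ ¬p) → (q ∨ ¬p)), u
3. p ∨ ◇¬q, u
4. ◇□(q ∨ ¬p), u
5. ¬(q ∨ ¬p), u
6. ¬q, u
7. p, u
8. ◇¬q, u
9. □(q ∨ ¬p), v
10. q ∨ ¬p, u
11. q ∨ ¬p, v
12. ¬p, u
Accessibility: uRu, uRv, vRu, vRv
Branch closes: p and ¬p both at u.
Every branch closes (one shown): unsatisfiable in S5.
S4-tableau for the formula:
1. ¬(◇□(q ∨ ¬p) → (q ∨ ¬p)) ∧ (p ∨ ◇¬q), u
2. ¬(◇□(q ∨ ¬p) → (q ∨ ¬p)), u
3. p ∨ ◇¬q, u
4. ◇□(q ∨ ¬p), u
5. ¬(q ∨ ¬p), u
6. ¬q, u
7. p, u
8. ◇¬q, u
9. □(q ∨ ¬p), v
10. q ∨ ¬p, v
11. ¬p, v
12. ¬q, w
Accessibility: uRu, uRv, uRw, vRv, wRw
Complete open branch: satisfiable in S4, hence also in K, T (this S4-model is also a K-model and a T-model).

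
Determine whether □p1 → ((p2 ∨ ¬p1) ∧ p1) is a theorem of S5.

Not valid

Tableau for the negation ¬(□p1 → ((p2 ∨ ¬p1) ∧ p1)):
1. ¬(□p1 → ((p2 ∨ ¬p1) ∧ p1)), 0
2. □p1, 0
3. ¬((p2 ∨ ¬p1) ∧ p1), 0
4. p1, 0
5. ¬(p2 ∨ ¬p1), 0
6. ¬p2, 0
Accessibility: 0R0
The negation has an open branch (countermodel exists).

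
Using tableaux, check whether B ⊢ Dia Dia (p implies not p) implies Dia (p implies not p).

Tableau for the negation not (Dia Dia (p implies not p) implies Dia (p implies not p)):
1. not (Dia Dia (p implies not p) implies Dia (p implies not p)), w0
2. Dia Dia (p implies not p), w0
3. not Dia (p implies not p), w0
4. not (p implies not p), w0
5. p, w0
6. Dia (p implies not p), w1
7. not (p implies not p), w1
8. p, w1
9. p implies not p, w2
10. not p, w2
Accessibility: w0Rw0, w0Rw1, w1Rw0, w1Rw1, w1Rw2, w2Rw1, w2Rw2
The negation has an open branch (countermodel exists).

Not valid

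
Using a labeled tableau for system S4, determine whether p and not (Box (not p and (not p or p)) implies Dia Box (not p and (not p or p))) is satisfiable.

1. p and not (Box (not p and (not p or p)) implies Dia Box (not p and (not p or p))), u
2. p, u
3. not (Box (not p and (not p or p)) implies Dia Box (not p and (not p or p))), u
4. Box (not p and (not p or p)), u
5. not Dia Box (not p and (not p or p)), u
6. not p and (not p or p), u
7. not p, u
8. not p or p, u
Accessibility: uRu
Branch closes: p and not p both at u.
All branches of the tableau close; one closing branch shown above.

No, unsatisfiable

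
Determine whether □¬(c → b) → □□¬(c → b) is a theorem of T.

Tableau for the negation ¬(□¬(c → b) → □□¬(c → b)):
1. ¬(□¬(c → b) → □□¬(c → b)), w0
2. □¬(c → b), w0
3. ¬□□¬(c → b), w0
4. ¬(c → b), w0
5. c, w0
6. ¬b, w0
7. ¬□¬(c → b), w1
8. ¬(c → b), w1
9. c, w1
10. ¬b, w1
11. c → b, w2
12. b, w2
Accessibility: w0Rw0, w0Rw1, w1Rw1, w1Rw2, w2Rw2
The negation has an open branch (countermodel exists).

No, not valid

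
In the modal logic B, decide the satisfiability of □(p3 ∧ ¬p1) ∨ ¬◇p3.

1. □(p3 ∧ ¬p1) ∨ ¬◇p3, w0
2. ¬◇p3, w0   [∨-rule on 1 (branches; this branch)]
3. ¬p3, w0   [¬◇-rule on 2 via w0Rw0]
Accessibility: w0Rw0

Satisfiable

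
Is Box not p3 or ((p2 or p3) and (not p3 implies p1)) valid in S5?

Tableau for the negation not (Box not p3 or ((p2 or p3) and (not p3 implies p1))):
1. not (Box not p3 or ((p2 or p3) and (not p3 implies p1))), w0
2. not Box not p3, w0
3. not ((p2 or p3) and (not p3 implies p1)), w0
4. not (not p3 implies p1), w0
5. not p3, w0
6. not p1, w0
7. p3, w1
Accessibility: w0Rw0, w0Rw1, w1Rw0, w1Rw1
The negation has an open branch (countermodel exists).

Invalid (countermodel exists)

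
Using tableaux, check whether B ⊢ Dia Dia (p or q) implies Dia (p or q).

Not valid

Tableau for the negation not (Dia Dia (p or q) implies Dia (p or q)):
1. not (Dia Dia (p or q) implies Dia (p or q)), u
2. Dia Dia (p or q), u   [neg-implies-rule on 1]
3. not Dia (p or q), u   [neg-implies-rule on 1]
4. not (p or q), u   [neg-Dia-rule on 3 via uRu]
5. not p, u   [neg-or-rule on 4]
6. not q, u   [neg-or-rule on 4]
7. Dia (p or q), v   [Dia-rule on 2: fresh world v, uRv]
8. not (p or q), v   [neg-Dia-rule on 3 via uRv]
9. not p, v   [neg-or-rule on 8]
10. not q, v   [neg-or-rule on 8]
11. p or q, w   [Dia-rule on 7: fresh world w, vRw]
12. q, w   [or-rule on 11 (branches; this branch)]
Accessibility: uRu, uRv, vRu, vRv, vRw, wRv, wRw
The negation has an open branch (countermodel exists).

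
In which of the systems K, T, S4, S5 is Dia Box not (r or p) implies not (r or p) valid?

S5-tableau for the negation not (Dia Box not (r or p) implies not (r or p)):
1. not (Dia Box not (r or p) implies not (r or p)), 0
2. Dia Box not (r or p), 0   [neg-implies-rule on 1]
3. r or p, 0   [neg-implies-rule on 1]
4. p, 0   [or-rule on 3 (branches; this branch)]
5. Box not (r or p), 1   [Dia-rule on 2: fresh world 1, 0R1]
6. not (r or p), 0   [Box-rule on 5 via 1R0]
7. not r, 0   [neg-or-rule on 6]
8. not p, 0   [neg-or-rule on 6]
Accessibility: 0R0, 0R1, 1R0, 1R1
Branch closes: p and not p both at 0.
Every branch closes (one shown): valid in S5.
S4-tableau for the negation not (Dia Box not (r or p) implies not (r or p)):
1. not (Dia Box not (r or p) implies not (r or p)), 0
2. Dia Box not (r or p), 0   [neg-implies-rule on 1]
3. r or p, 0   [neg-implies-rule on 1]
4. p, 0   [or-rule on 3 (branches; this branch)]
5. Box not (r or p), 1   [Dia-rule on 2: fresh world 1, 0R1]
6. not (r or p), 1   [Box-rule on 5 via 1R1]
7. not r, 1   [neg-or-rule on 6]
8. not p, 1   [neg-or-rule on 6]
Accessibility: 0R0, 0R1, 1R1
Complete open branch: countermodel on an S4-frame, so not valid in S4, nor in K, T (the same frame is also a K-frame and a T-frame).

S5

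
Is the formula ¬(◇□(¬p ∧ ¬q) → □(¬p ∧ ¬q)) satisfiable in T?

1. ¬(◇□(¬p ∧ ¬q) → □(¬p ∧ ¬q)), 0
2. ◇□(¬p ∧ ¬q), 0   [¬→-rule on 1]
3. ¬□(¬p ∧ ¬q), 0   [¬→-rule on 1]
4. □(¬p ∧ ¬q), 1   [◇-rule on 2: fresh world 1, 0R1]
5. ¬p ∧ ¬q, 1   [□-rule on 4 via 1R1]
6. ¬p, 1   [∧-rule on 5]
7. ¬q, 1   [∧-rule on 5]
8. ¬(¬p ∧ ¬q), 2   [¬□-rule on 3: fresh world 2, 0R2]
9. q, 2   [¬∧-rule on 8 (branches; this branch)]
Accessibility: 0R0, 0R1, 0R2, 1R1, 2R2

Satisfiable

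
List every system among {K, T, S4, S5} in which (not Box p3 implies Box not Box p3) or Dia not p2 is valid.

S4-tableau for the negation not ((not Box p3 implies Box not Box p3) or Dia not p2):
1. not ((not Box p3 implies Box not Box p3) or Dia not p2), w0
2. not (not Box p3 implies Box not Box p3), w0
3. not Dia not p2, w0
4. not Box p3, w0
5. not Box not Box p3, w0
6. p2, w0
7. not p3, w1
8. p2, w1
9. Box p3, w2
10. p2, w2
11. p3, w2
Accessibility: w0Rw0, w0Rw1, w0Rw2, w1Rw1, w2Rw2
Complete open branch: countermodel on an S4-frame, so not valid in S4, nor in K, T (the same frame is also a K-frame and a T-frame).
S5-tableau for the negation not ((not Box p3 implies Box not Box p3) or Dia not p2):
1. not ((not Box p3 implies Box not Box p3) or Dia not p2), w0
2. not (not Box p3 implies Box not Box p3), w0
3. not Dia not p2, w0
4. not Box p3, w0
5. not Box not Box p3, w0
6. p2, w0
7. not p3, w1
8. p2, w1
9. Box p3, w2
10. p2, w2
11. p3, w0
12. p3, w1
Accessibility: w0Rw0, w0Rw1, w0Rw2, w1Rw0, w1Rw1, w1Rw2, w2Rw0, w2Rw1, w2Rw2
Branch closes: p3 and not p3 both at w1.
Every branch closes (one shown): valid in S5.

S5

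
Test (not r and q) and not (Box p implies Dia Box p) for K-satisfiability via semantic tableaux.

1. (not r and q) and not (Box p implies Dia Box p), 0
2. not r and q, 0
3. not (Box p implies Dia Box p), 0
4. not r, 0
5. q, 0
6. Box p, 0
7. not Dia Box p, 0

Yes, satisfiable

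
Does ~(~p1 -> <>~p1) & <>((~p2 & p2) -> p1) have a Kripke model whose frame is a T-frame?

1. ~(~p1 -> <>~p1) & <>((~p2 & p2) -> p1), w0
2. ~(~p1 -> <>~p1), w0   [&-rule on 1]
3. <>((~p2 & p2) -> p1), w0   [&-rule on 1]
4. ~p1, w0   [~->-rule on 2]
5. ~<>~p1, w0   [~->-rule on 2]
6. p1, w0   [~<>-rule on 5 via w0Rw0]
Accessibility: w0Rw0
Branch closes: p1 and ~p1 both at w0.
All branches of the tableau close; one closing branch shown above.

Unsatisfiable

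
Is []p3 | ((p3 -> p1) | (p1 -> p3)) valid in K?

Valid in K

Tableau for the negation ~([]p3 | ((p3 -> p1) | (p1 -> p3))):
1. ~([]p3 | ((p3 -> p1) | (p1 -> p3))), u
2. ~[]p3, u
3. ~((p3 -> p1) | (p1 -> p3)), u
4. ~(p3 -> p1), u
5. ~(p1 -> p3), u
6. p3, u
7. ~p1, u
8. p1, u
9. ~p3, u
Branch closes: p1 and ~p1 both at u.
Every branch of the negation's tableau closes; the branch above is one of them.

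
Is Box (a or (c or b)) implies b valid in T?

Tableau for the negation not (Box (a or (c or b)) implies b):
1. not (Box (a or (c or b)) implies b), w0
2. Box (a or (c or b)), w0
3. not b, w0
4. a or (c or b), w0
5. c or b, w0
6. c, w0
Accessibility: w0Rw0
The negation has an open branch (countermodel exists).

Not valid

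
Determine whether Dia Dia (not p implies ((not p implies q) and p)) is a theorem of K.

Not valid

Tableau for the negation not Dia Dia (not p implies ((not p implies q) and p)):
1. not Dia Dia (not p implies ((not p implies q) and p)), 0
The negation has an open branch (countermodel exists).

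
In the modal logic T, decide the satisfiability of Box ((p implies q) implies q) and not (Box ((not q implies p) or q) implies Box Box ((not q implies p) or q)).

Yes, satisfiable

1. Box ((p implies q) implies q) and not (Box ((not q implies p) or q) implies Box Box ((not q implies p) or q)), u
2. Box ((p implies q) implies q), u
3. not (Box ((not q implies p) or q) implies Box Box ((not q implies p) or q)), u
4. Box ((not q implies p) or q), u
5. not Box Box ((not q implies p) or q), u
6. (p implies q) implies q, u
7. (not q implies p) or q, u
8. q, u
9. not Box ((not q implies p) or q), v
10. (p implies q) implies q, v
11. (not q implies p) or q, v
12. q, v
13. not ((not q implies p) or q), w
14. not (not q implies p), w
15. not q, w
16. not p, w
Accessibility: uRu, uRv, vRv, vRw, wRw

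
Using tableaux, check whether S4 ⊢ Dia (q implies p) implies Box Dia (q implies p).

Tableau for the negation not (Dia (q implies p) implies Box Dia (q implies p)):
1. not (Dia (q implies p) implies Box Dia (q implies p)), u
2. Dia (q implies p), u   [neg-implies-rule on 1]
3. not Box Dia (q implies p), u   [neg-implies-rule on 1]
4. q implies p, v   [Dia-rule on 2: fresh world v, uRv]
5. p, v   [implies-rule on 4 (branches; this branch)]
6. not Dia (q implies p), w   [neg-Box-rule on 3: fresh world w, uRw]
7. not (q implies p), w   [neg-Dia-rule on 6 via wRw]
8. q, w   [neg-implies-rule on 7]
9. not p, w   [neg-implies-rule on 7]
Accessibility: uRu, uRv, uRw, vRv, wRw
The negation has an open branch (countermodel exists).

No, not valid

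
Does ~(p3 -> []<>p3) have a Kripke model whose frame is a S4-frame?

Satisfiable (open branch found)

1. ~(p3 -> []<>p3), u
2. p3, u
3. ~[]<>p3, u
4. ~<>p3, v
5. ~p3, v
Accessibility: uRu, uRv, vRv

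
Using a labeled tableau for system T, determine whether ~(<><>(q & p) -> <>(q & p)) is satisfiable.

Satisfiable (open branch found)

1. ~(<><>(q & p) -> <>(q & p)), w0
2. <><>(q & p), w0
3. ~<>(q & p), w0
4. ~(q & p), w0
5. ~p, w0
6. <>(q & p), w1
7. ~(q & p), w1
8. ~p, w1
9. q & p, w2
10. q, w2
11. p, w2
Accessibility: w0Rw0, w0Rw1, w1Rw1, w1Rw2, w2Rw2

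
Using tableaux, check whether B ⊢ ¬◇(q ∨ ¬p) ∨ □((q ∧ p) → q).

Valid in B

Tableau for the negation ¬(¬◇(q ∨ ¬p) ∨ □((q ∧ p) → q)):
1. ¬(¬◇(q ∨ ¬p) ∨ □((q ∧ p) → q)), w0
2. ◇(q ∨ ¬p), w0
3. ¬□((q ∧ p) → q), w0
4. q ∨ ¬p, w1
5. ¬p, w1
6. ¬((q ∧ p) → q), w2
7. q ∧ p, w2
8. ¬q, w2
9. q, w2
10. p, w2
Accessibility: w0Rw0, w0Rw1, w0Rw2, w1Rw0, w1Rw1, w2Rw0, w2Rw2
Branch closes: q and ¬q both at w2.
All branches of the negation close; one closing branch shown above.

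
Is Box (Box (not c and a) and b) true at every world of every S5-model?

Tableau for the negation not Box (Box (not c and a) and b):
1. not Box (Box (not c and a) and b), 0
2. not (Box (not c and a) and b), 1
3. not b, 1
Accessibility: 0R0, 0R1, 1R0, 1R1
The negation has an open branch (countermodel exists).

No, not valid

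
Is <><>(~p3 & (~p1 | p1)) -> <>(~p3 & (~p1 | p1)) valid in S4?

Yes, valid

Tableau for the negation ~(<><>(~p3 & (~p1 | p1)) -> <>(~p3 & (~p1 | p1))):
1. ~(<><>(~p3 & (~p1 | p1)) -> <>(~p3 & (~p1 | p1))), w0
2. <><>(~p3 & (~p1 | p1)), w0
3. ~<>(~p3 & (~p1 | p1)), w0
4. ~(~p3 & (~p1 | p1)), w0
5. p3, w0
6. <>(~p3 & (~p1 | p1)), w1
7. ~(~p3 & (~p1 | p1)), w1
8. p3, w1
9. ~p3 & (~p1 | p1), w2
10. ~p3, w2
11. ~p1 | p1, w2
12. ~(~p3 & (~p1 | p1)), w2
13. p1, w2
14. ~(~p1 | p1), w2
15. ~p1, w2
Accessibility: w0Rw0, w0Rw1, w0Rw2, w1Rw1, w1Rw2, w2Rw2
Branch closes: p1 and ~p1 both at w2.
Every branch of the negation's tableau closes; the branch above is one of them.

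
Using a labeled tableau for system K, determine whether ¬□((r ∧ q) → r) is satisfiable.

Unsatisfiable (every branch closes)

1. ¬□((r ∧ q) → r), 0
2. ¬((r ∧ q) → r), 1   [¬□-rule on 1: fresh world 1, 0R1]
3. r ∧ q, 1   [¬→-rule on 2]
4. ¬r, 1   [¬→-rule on 2]
5. r, 1   [∧-rule on 3]
6. q, 1   [∧-rule on 3]
Accessibility: 0R1
Branch closes: r and ¬r both at 1.
(One branch shown.) All branches close.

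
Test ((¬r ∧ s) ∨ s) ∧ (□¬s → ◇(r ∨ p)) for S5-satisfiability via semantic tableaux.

Satisfiable

1. ((¬r ∧ s) ∨ s) ∧ (□¬s → ◇(r ∨ p)), u
2. (¬r ∧ s) ∨ s, u
3. □¬s → ◇(r ∨ p), u
4. s, u
5. ◇(r ∨ p), u
6. r ∨ p, v
7. p, v
Accessibility: uRu, uRv, vRu, vRv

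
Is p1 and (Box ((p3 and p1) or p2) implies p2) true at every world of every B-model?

Tableau for the negation not (p1 and (Box ((p3 and p1) or p2) implies p2)):
1. not (p1 and (Box ((p3 and p1) or p2) implies p2)), 0
2. not (Box ((p3 and p1) or p2) implies p2), 0
3. Box ((p3 and p1) or p2), 0
4. not p2, 0
5. (p3 and p1) or p2, 0
6. p3 and p1, 0
7. p3, 0
8. p1, 0
Accessibility: 0R0
The negation has an open branch (countermodel exists).

No, not valid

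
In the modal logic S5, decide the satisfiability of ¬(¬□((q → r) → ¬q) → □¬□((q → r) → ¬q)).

1. ¬(¬□((q → r) → ¬q) → □¬□((q → r) → ¬q)), w0
2. ¬□((q → r) → ¬q), w0   [¬→-rule on 1]
3. ¬□¬□((q → r) → ¬q), w0   [¬→-rule on 1]
4. ¬((q → r) → ¬q), w1   [¬□-rule on 2: fresh world w1, w0Rw1]
5. q → r, w1   [¬→-rule on 4]
6. q, w1   [¬→-rule on 4]
7. r, w1   [→-rule on 5 (branches; this branch)]
8. □((q → r) → ¬q), w2   [¬□-rule on 3: fresh world w2, w0Rw2]
9. (q → r) → ¬q, w0   [□-rule on 8 via w2Rw0]
10. (q → r) → ¬q, w1   [□-rule on 8 via w2Rw1]
11. (q → r) → ¬q, w2   [□-rule on 8 via w2Rw2]
12. ¬(q → r), w0   [→-rule on 9 (branches; this branch)]
13. q, w0   [¬→-rule on 12]
14. ¬r, w0   [¬→-rule on 12]
15. ¬(q → r), w1   [→-rule on 10 (branches; this branch)]
16. ¬r, w1   [¬→-rule on 15]
Accessibility: w0Rw0, w0Rw1, w0Rw2, w1Rw0, w1Rw1, w1Rw2, w2Rw0, w2Rw1, w2Rw2
Branch closes: r and ¬r both at w1.
All branches of the tableau close; one closing branch shown above.

Unsatisfiable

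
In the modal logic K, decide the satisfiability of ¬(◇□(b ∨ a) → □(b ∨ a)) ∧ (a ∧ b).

1. ¬(◇□(b ∨ a) → □(b ∨ a)) ∧ (a ∧ b), u
2. ¬(◇□(b ∨ a) → □(b ∨ a)), u
3. a ∧ b, u
4. ◇□(b ∨ a), u
5. ¬□(b ∨ a), u
6. a, u
7. b, u
8. □(b ∨ a), v
9. ¬(b ∨ a), w
10. ¬b, w
11. ¬a, w
Accessibility: uRv, uRw

Satisfiable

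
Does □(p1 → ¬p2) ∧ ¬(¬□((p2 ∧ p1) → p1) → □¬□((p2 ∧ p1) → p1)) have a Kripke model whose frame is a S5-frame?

1. □(p1 → ¬p2) ∧ ¬(¬□((p2 ∧ p1) → p1) → □¬□((p2 ∧ p1) → p1)), w0
2. □(p1 → ¬p2), w0
3. ¬(¬□((p2 ∧ p1) → p1) → □¬□((p2 ∧ p1) → p1)), w0
4. ¬□((p2 ∧ p1) → p1), w0
5. ¬□¬□((p2 ∧ p1) → p1), w0
6. p1 → ¬p2, w0
7. ¬p2, w0
8. ¬((p2 ∧ p1) → p1), w1
9. p2 ∧ p1, w1
10. ¬p1, w1
11. p2, w1
12. p1, w1
Accessibility: w0Rw0, w0Rw1, w1Rw0, w1Rw1
Branch closes: p1 and ¬p1 both at w1.
(One branch shown.) All branches close.

Unsatisfiable (every branch closes)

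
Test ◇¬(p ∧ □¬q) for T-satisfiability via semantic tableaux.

1. ◇¬(p ∧ □¬q), w0
2. ¬(p ∧ □¬q), w1   [◇-rule on 1: fresh world w1, w0Rw1]
3. ¬□¬q, w1   [¬∧-rule on 2 (branches; this branch)]
4. q, w2   [¬□-rule on 3: fresh world w2, w1Rw2]
Accessibility: w0Rw0, w0Rw1, w1Rw1, w1Rw2, w2Rw2

Satisfiable (open branch found)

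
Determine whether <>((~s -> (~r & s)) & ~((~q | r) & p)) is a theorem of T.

Tableau for the negation ~<>((~s -> (~r & s)) & ~((~q | r) & p)):
1. ~<>((~s -> (~r & s)) & ~((~q | r) & p)), u
2. ~((~s -> (~r & s)) & ~((~q | r) & p)), u
3. (~q | r) & p, u
4. ~q | r, u
5. p, u
6. r, u
Accessibility: uRu
The negation has an open branch (countermodel exists).

Invalid (countermodel exists)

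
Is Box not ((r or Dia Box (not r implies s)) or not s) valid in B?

Tableau for the negation not Box not ((r or Dia Box (not r implies s)) or not s):
1. not Box not ((r or Dia Box (not r implies s)) or not s), w0
2. (r or Dia Box (not r implies s)) or not s, w1   [neg-Box-rule on 1: fresh world w1, w0Rw1]
3. not s, w1   [or-rule on 2 (branches; this branch)]
Accessibility: w0Rw0, w0Rw1, w1Rw0, w1Rw1
The negation has an open branch (countermodel exists).

Not valid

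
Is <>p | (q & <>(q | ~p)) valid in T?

Not valid

Tableau for the negation ~(<>p | (q & <>(q | ~p))):
1. ~(<>p | (q & <>(q | ~p))), w0
2. ~<>p, w0   [~|-rule on 1]
3. ~(q & <>(q | ~p)), w0   [~|-rule on 1]
4. ~p, w0   [~<>-rule on 2 via w0Rw0]
5. ~q, w0   [~&-rule on 3 (branches; this branch)]
Accessibility: w0Rw0
The negation has an open branch (countermodel exists).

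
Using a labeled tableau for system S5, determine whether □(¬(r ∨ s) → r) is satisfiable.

1. □(¬(r ∨ s) → r), u
2. ¬(r ∨ s) → r, u   [□-rule on 1 via uRu]
3. r, u   [→-rule on 2 (branches; this branch)]
Accessibility: uRu

Satisfiable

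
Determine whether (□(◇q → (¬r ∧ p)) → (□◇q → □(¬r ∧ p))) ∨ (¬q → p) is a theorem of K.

Yes, valid

Tableau for the negation ¬((□(◇q → (¬r ∧ p)) → (□◇q → □(¬r ∧ p))) ∨ (¬q → p)):
1. ¬((□(◇q → (¬r ∧ p)) → (□◇q → □(¬r ∧ p))) ∨ (¬q → p)), u
2. ¬(□(◇q → (¬r ∧ p)) → (□◇q → □(¬r ∧ p))), u   [¬∨-rule on 1]
3. ¬(¬q → p), u   [¬∨-rule on 1]
4. □(◇q → (¬r ∧ p)), u   [¬→-rule on 2]
5. ¬(□◇q → □(¬r ∧ p)), u   [¬→-rule on 2]
6. ¬q, u   [¬→-rule on 3]
7. ¬p, u   [¬→-rule on 3]
8. □◇q, u   [¬→-rule on 5]
9. ¬□(¬r ∧ p), u   [¬→-rule on 5]
10. ¬(¬r ∧ p), v   [¬□-rule on 9: fresh world v, uRv]
11. ◇q → (¬r ∧ p), v   [□-rule on 4 via uRv]
12. ◇q, v   [□-rule on 8 via uRv]
13. ¬p, v   [¬∧-rule on 10 (branches; this branch)]
14. ¬◇q, v   [→-rule on 11 (branches; this branch)]
15. q, w   [◇-rule on 12: fresh world w, vRw]
16. ¬q, w   [¬◇-rule on 14 via vRw]
Accessibility: uRv, vRw
Branch closes: q and ¬q both at w.
All branches of the negation close; one closing branch shown above.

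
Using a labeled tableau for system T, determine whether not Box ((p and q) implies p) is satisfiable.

1. not Box ((p and q) implies p), 0
2. not ((p and q) implies p), 1
3. p and q, 1
4. not p, 1
5. p, 1
6. q, 1
Accessibility: 0R0, 0R1, 1R1
Branch closes: p and not p both at 1.
Every branch closes; the branch above is one of them.

No, unsatisfiable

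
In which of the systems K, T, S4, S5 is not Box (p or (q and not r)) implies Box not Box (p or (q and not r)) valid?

S5-tableau for the negation not (not Box (p or (q and not r)) implies Box not Box (p or (q and not r))):
1. not (not Box (p or (q and not r)) implies Box not Box (p or (q and not r))), u
2. not Box (p or (q and not r)), u
3. not Box not Box (p or (q and not r)), u
4. not (p or (q and not r)), v
5. not p, v
6. not (q and not r), v
7. r, v
8. Box (p or (q and not r)), w
9. p or (q and not r), u
10. p or (q and not r), v
11. p or (q and not r), w
12. q and not r, u
13. q, u
14. not r, u
15. q and not r, v
16. q, v
17. not r, v
Accessibility: uRu, uRv, uRw, vRu, vRv, vRw, wRu, wRv, wRw
Branch closes: r and not r both at v.
Every branch closes (one shown): valid in S5.
S4-tableau for the negation not (not Box (p or (q and not r)) implies Box not Box (p or (q and not r))):
1. not (not Box (p or (q and not r)) implies Box not Box (p or (q and not r))), u
2. not Box (p or (q and not r)), u
3. not Box not Box (p or (q and not r)), u
4. not (p or (q and not r)), v
5. not p, v
6. not (q and not r), v
7. r, v
8. Box (p or (q and not r)), w
9. p or (q and not r), w
10. q and not r, w
11. q, w
12. not r, w
Accessibility: uRu, uRv, uRw, vRv, wRw
Complete open branch: countermodel on an S4-frame, so not valid in S4, nor in K, T (the same frame is also a K-frame and a T-frame).

S5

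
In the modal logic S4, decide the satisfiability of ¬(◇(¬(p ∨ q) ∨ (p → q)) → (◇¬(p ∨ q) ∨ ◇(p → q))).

1. ¬(◇(¬(p ∨ q) ∨ (p → q)) → (◇¬(p ∨ q) ∨ ◇(p → q))), u
2. ◇(¬(p ∨ q) ∨ (p → q)), u
3. ¬(◇¬(p ∨ q) ∨ ◇(p → q)), u
4. ¬◇¬(p ∨ q), u
5. ¬◇(p → q), u
6. p ∨ q, u
7. ¬(p → q), u
8. p, u
9. ¬q, u
10. ¬(p ∨ q) ∨ (p → q), v
11. p ∨ q, v
12. ¬(p → q), v
13. p, v
14. ¬q, v
15. p → q, v
16. q, v
Accessibility: uRu, uRv, vRv
Branch closes: q and ¬q both at v.
All branches of the tableau close; one closing branch shown above.

Unsatisfiable (every branch closes)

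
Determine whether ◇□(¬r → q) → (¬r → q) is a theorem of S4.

Tableau for the negation ¬(◇□(¬r → q) → (¬r → q)):
1. ¬(◇□(¬r → q) → (¬r → q)), u
2. ◇□(¬r → q), u   [¬→-rule on 1]
3. ¬(¬r → q), u   [¬→-rule on 1]
4. ¬r, u   [¬→-rule on 3]
5. ¬q, u   [¬→-rule on 3]
6. □(¬r → q), v   [◇-rule on 2: fresh world v, uRv]
7. ¬r → q, v   [□-rule on 6 via vRv]
8. q, v   [→-rule on 7 (branches; this branch)]
Accessibility: uRu, uRv, vRv
The negation has an open branch (countermodel exists).

No, not valid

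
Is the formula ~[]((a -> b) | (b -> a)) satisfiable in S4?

1. ~[]((a -> b) | (b -> a)), u
2. ~((a -> b) | (b -> a)), v
3. ~(a -> b), v
4. ~(b -> a), v
5. a, v
6. ~b, v
7. b, v
8. ~a, v
Accessibility: uRu, uRv, vRv
Branch closes: b and ~b both at v.
All branches of the tableau close; one closing branch shown above.

No, unsatisfiable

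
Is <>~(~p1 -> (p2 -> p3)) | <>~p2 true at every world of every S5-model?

Not valid

Tableau for the negation ~(<>~(~p1 -> (p2 -> p3)) | <>~p2):
1. ~(<>~(~p1 -> (p2 -> p3)) | <>~p2), 0
2. ~<>~(~p1 -> (p2 -> p3)), 0
3. ~<>~p2, 0
4. ~p1 -> (p2 -> p3), 0
5. p2, 0
6. p2 -> p3, 0
7. p3, 0
Accessibility: 0R0
The negation has an open branch (countermodel exists).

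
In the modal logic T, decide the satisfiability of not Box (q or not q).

Unsatisfiable

1. not Box (q or not q), 0
2. not (q or not q), 1
3. not q, 1
4. q, 1
Accessibility: 0R0, 0R1, 1R1
Branch closes: q and not q both at 1.
All branches of the tableau close; one closing branch shown above.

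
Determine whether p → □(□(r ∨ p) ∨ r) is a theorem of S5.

Tableau for the negation ¬(p → □(□(r ∨ p) ∨ r)):
1. ¬(p → □(□(r ∨ p) ∨ r)), w0
2. p, w0   [¬→-rule on 1]
3. ¬□(□(r ∨ p) ∨ r), w0   [¬→-rule on 1]
4. ¬(□(r ∨ p) ∨ r), w1   [¬□-rule on 3: fresh world w1, w0Rw1]
5. ¬□(r ∨ p), w1   [¬∨-rule on 4]
6. ¬r, w1   [¬∨-rule on 4]
7. ¬(r ∨ p), w2   [¬□-rule on 5: fresh world w2, w1Rw2]
8. ¬r, w2   [¬∨-rule on 7]
9. ¬p, w2   [¬∨-rule on 7]
Accessibility: w0Rw0, w0Rw1, w0Rw2, w1Rw0, w1Rw1, w1Rw2, w2Rw0, w2Rw1, w2Rw2
The negation has an open branch (countermodel exists).

No, not valid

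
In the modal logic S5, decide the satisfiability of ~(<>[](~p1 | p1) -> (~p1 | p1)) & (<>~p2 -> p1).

1. ~(<>[](~p1 | p1) -> (~p1 | p1)) & (<>~p2 -> p1), w0
2. ~(<>[](~p1 | p1) -> (~p1 | p1)), w0
3. <>~p2 -> p1, w0
4. <>[](~p1 | p1), w0
5. ~(~p1 | p1), w0
6. p1, w0
7. ~p1, w0
Accessibility: w0Rw0
Branch closes: p1 and ~p1 both at w0.
Every branch closes; the branch above is one of them.

No, unsatisfiable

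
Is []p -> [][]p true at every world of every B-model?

Invalid (countermodel exists)

Tableau for the negation ~([]p -> [][]p):
1. ~([]p -> [][]p), 0
2. []p, 0   [~->-rule on 1]
3. ~[][]p, 0   [~->-rule on 1]
4. p, 0   [[]-rule on 2 via 0R0]
5. ~[]p, 1   [~[]-rule on 3: fresh world 1, 0R1]
6. p, 1   [[]-rule on 2 via 0R1]
7. ~p, 2   [~[]-rule on 5: fresh world 2, 1R2]
Accessibility: 0R0, 0R1, 1R0, 1R1, 1R2, 2R1, 2R2
The negation has an open branch (countermodel exists).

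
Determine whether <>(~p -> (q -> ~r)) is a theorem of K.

Tableau for the negation ~<>(~p -> (q -> ~r)):
1. ~<>(~p -> (q -> ~r)), 0
The negation has an open branch (countermodel exists).

Invalid (countermodel exists)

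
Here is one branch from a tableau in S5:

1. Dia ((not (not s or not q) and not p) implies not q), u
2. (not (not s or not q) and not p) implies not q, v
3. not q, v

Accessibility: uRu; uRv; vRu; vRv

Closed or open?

No world carries both an atom and its negation.

Open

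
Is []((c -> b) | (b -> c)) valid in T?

Tableau for the negation ~[]((c -> b) | (b -> c)):
1. ~[]((c -> b) | (b -> c)), 0
2. ~((c -> b) | (b -> c)), 1
3. ~(c -> b), 1
4. ~(b -> c), 1
5. c, 1
6. ~b, 1
7. b, 1
8. ~c, 1
Accessibility: 0R0, 0R1, 1R1
Branch closes: b and ~b both at 1.
All branches of the negation close; one closing branch shown above.

Valid in T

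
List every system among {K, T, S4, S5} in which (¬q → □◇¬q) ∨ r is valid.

S4-tableau for the negation ¬((¬q → □◇¬q) ∨ r):
1. ¬((¬q → □◇¬q) ∨ r), w0
2. ¬(¬q → □◇¬q), w0
3. ¬r, w0
4. ¬q, w0
5. ¬□◇¬q, w0
6. ¬◇¬q, w1
7. q, w1
Accessibility: w0Rw0, w0Rw1, w1Rw1
Complete open branch: countermodel on an S4-frame, so not valid in S4, nor in K, T (the same frame is also a K-frame and a T-frame).
S5-tableau for the negation ¬((¬q → □◇¬q) ∨ r):
1. ¬((¬q → □◇¬q) ∨ r), w0
2. ¬(¬q → □◇¬q), w0
3. ¬r, w0
4. ¬q, w0
5. ¬□◇¬q, w0
6. ¬◇¬q, w1
7. q, w0
Accessibility: w0Rw0, w0Rw1, w1Rw0, w1Rw1
Branch closes: q and ¬q both at w0.
Every branch closes (one shown): valid in S5.

S5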